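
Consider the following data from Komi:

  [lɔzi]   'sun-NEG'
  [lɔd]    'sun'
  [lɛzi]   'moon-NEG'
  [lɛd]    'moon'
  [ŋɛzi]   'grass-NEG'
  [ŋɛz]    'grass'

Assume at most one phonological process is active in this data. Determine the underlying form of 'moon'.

'moon' shows [z] ~ [d] at the end of the stem ([lɛzi] vs [lɛd]).
The stem 'grass' ([ŋɛzi], [ŋɛz]) shows [z] unchanged in both environments, so [z] cannot be basic with [d] derived in isolation.
Therefore /d/ is basic and [z] is derived by intervocalic spirantization (voiced stops become fricatives between vowels).

/lɛd/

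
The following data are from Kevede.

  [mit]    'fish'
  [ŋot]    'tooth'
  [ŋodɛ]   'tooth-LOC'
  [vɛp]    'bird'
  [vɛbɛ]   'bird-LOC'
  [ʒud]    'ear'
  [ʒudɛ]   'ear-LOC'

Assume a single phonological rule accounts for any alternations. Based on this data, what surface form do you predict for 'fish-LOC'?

In [ŋot] and [ŋodɛ] the final segment of 'tooth' alternates: [t] ~ [d].
But 'ear' keeps [d] in both environments ([ʒud], [ʒudɛ]), so there is no rule changing /d/ to [t] in isolation.
Therefore /t/ is basic and [d] is derived by intervocalic voicing (voiceless stops become voiced between vowels).
From [mit] the stem 'fish' is /mit/; between vowels this yields [midɛ].

[midɛ]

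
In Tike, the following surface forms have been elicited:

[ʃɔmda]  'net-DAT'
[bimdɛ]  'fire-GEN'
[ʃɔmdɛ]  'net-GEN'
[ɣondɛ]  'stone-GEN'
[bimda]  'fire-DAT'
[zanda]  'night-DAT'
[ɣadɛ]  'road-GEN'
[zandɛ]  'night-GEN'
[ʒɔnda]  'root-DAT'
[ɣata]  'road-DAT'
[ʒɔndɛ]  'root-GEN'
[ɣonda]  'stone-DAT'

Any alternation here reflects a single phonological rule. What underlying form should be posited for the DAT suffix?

The DAT suffix surfaces as [-da] and [-ta], depending on the final segment of the stem.
The GEN suffix, which begins with [d], is invariant after every stem; so [d] is not altered by any rule here.
The DAT suffix is therefore /-ta/ underlyingly, with post-nasal voicing: voiceless stops become voiced after a nasal.

/-ta/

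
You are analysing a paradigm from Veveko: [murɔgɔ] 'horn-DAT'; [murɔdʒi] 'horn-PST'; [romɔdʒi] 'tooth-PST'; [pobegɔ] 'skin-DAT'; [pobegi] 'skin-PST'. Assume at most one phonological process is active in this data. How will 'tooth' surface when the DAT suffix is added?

[romɔgɔ]

The root 'horn' surfaces as [murɔgɔ] and [murɔdʒi], with a stem-final [g] ~ [dʒ] alternation.
Compare 'skin', with invariant [g] in [pobegɔ] and [pobegi]: an analysis with underlying /g/ and a rule producing [dʒ] before the PST suffix would wrongly predict alternation here too.
The underlying segment must be /dʒ/; palato-alveolar /dʒ/ becomes [g] when no front vowel follows, yielding [g] there.
From [romɔdʒi] the stem 'tooth' is /romɔdʒ/; when no front vowel follows this yields [romɔgɔ].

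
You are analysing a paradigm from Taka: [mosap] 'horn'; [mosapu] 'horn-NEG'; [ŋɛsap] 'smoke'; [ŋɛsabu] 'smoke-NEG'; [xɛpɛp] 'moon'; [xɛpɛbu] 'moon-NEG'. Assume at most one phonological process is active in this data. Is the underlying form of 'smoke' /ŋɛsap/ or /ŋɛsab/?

The root 'smoke' surfaces as [ŋɛsap] and [ŋɛsabu], with a stem-final [p] ~ [b] alternation.
Compare 'horn', with invariant [p] in [mosap] and [mosapu]: an analysis with underlying /p/ and a rule producing [b] before the NEG suffix would wrongly predict alternation here too.
The alternation reflects word-final obstruent devoicing: voiced obstruents become voiceless word-finally. /b/ is underlying.

/ŋɛsab/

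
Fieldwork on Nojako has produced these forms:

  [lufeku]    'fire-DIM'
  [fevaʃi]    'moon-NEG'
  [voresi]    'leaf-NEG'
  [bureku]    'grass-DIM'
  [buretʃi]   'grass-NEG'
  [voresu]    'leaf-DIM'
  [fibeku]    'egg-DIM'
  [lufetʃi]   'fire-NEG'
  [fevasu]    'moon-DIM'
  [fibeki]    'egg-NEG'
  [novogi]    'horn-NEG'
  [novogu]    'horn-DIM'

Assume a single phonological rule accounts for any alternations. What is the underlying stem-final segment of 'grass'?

The root 'grass' surfaces as [bureku] and [buretʃi], with a stem-final [k] ~ [tʃ] alternation.
Compare 'egg', with invariant [k] in [fibeku] and [fibeki]: an analysis with underlying /k/ and a rule producing [tʃ] before the NEG suffix would wrongly predict alternation here too.
The underlying segment must be /tʃ/; palato-alveolar /tʃ/ and /ʃ/ become [k] and [s] when no front vowel follows, yielding [k] there.

/tʃ/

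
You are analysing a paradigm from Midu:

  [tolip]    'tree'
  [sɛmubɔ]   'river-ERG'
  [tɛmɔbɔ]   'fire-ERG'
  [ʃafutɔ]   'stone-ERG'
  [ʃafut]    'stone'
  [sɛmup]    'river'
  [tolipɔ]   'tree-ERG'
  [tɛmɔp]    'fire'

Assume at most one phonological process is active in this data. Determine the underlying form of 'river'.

/sɛmub/

The root 'river' surfaces as [sɛmup] and [sɛmubɔ], with a stem-final [p] ~ [b] alternation.
Compare 'tree', with invariant [p] in [tolip] and [tolipɔ]: an analysis with underlying /p/ and a rule producing [b] before the ERG suffix would wrongly predict alternation here too.
The alternation reflects word-final obstruent devoicing: voiced obstruents become voiceless word-finally. /b/ is underlying.
The underlying form of 'river' is therefore /sɛmub/.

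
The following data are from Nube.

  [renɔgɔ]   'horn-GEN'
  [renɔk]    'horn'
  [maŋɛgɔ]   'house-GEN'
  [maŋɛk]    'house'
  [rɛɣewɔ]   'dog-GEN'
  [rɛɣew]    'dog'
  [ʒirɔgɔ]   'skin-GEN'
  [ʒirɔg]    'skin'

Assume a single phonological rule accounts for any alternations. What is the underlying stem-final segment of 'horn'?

The root 'horn' surfaces as [renɔgɔ] and [renɔk], with a stem-final [g] ~ [k] alternation.
The stem 'skin' ([ʒirɔgɔ], [ʒirɔg]) shows [g] unchanged in both environments, so [g] cannot be basic with [k] derived in isolation.
The alternation reflects intervocalic voicing: voiceless stops become voiced between vowels. /k/ is underlying.

/k/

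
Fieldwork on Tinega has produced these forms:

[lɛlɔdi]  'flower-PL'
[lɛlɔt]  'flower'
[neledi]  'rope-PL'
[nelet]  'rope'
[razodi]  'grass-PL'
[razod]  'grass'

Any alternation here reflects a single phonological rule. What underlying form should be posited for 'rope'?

The root 'rope' surfaces as [neledi] and [nelet], with a stem-final [d] ~ [t] alternation.
If /d/ were underlying and a rule turned it into [t] in isolation, 'grass' would also alternate; but it has [d] in both [razodi] and [razod].
Therefore /t/ is basic and [d] is derived by intervocalic voicing (voiceless stops become voiced between vowels).

/nelet/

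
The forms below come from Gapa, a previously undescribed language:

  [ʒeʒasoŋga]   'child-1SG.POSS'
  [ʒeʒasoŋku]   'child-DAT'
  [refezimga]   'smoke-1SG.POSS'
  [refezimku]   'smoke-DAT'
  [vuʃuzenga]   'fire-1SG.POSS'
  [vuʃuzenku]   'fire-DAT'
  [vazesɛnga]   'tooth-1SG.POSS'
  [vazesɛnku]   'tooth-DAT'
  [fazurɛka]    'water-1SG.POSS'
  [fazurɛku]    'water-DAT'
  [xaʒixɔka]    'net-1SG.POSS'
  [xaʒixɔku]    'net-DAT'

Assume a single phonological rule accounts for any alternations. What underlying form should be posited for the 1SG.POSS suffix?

/-ga/

The 1SG.POSS suffix surfaces as [-ga] and [-ka], depending on the final segment of the stem.
By contrast the DAT suffix keeps its initial [k] throughout — that segment must be underlying.
So the underlying form is /-ga/, and voiced stops become voiceless after a vowel.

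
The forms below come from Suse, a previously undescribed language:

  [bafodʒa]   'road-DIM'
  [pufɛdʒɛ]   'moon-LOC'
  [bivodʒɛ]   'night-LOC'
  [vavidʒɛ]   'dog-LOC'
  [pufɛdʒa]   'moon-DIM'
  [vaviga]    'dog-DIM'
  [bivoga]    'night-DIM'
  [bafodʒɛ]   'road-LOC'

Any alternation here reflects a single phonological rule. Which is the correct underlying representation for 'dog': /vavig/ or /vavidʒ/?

The stem for 'dog' ends in [dʒ] in [vavidʒɛ] but [g] in [vaviga].
If /dʒ/ were underlying and a rule turned it into [g] before the DIM suffix, 'road' would also alternate; but it has [dʒ] in both [bafodʒɛ] and [bafodʒa].
So /g/ is underlying, and a rule of palatalization before a front vowel — /g/ becomes palato-alveolar [dʒ] before a front vowel — gives [dʒ].

/vavig/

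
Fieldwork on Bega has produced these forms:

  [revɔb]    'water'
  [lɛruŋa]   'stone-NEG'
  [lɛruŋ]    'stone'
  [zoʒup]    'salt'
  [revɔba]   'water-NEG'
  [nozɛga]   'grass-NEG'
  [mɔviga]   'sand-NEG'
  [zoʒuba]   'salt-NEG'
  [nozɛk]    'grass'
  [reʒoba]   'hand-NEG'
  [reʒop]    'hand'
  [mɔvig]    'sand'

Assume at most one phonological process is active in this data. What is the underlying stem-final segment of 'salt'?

/p/

The root 'salt' surfaces as [zoʒuba] and [zoʒup], with a stem-final [b] ~ [p] alternation.
If /b/ were underlying and a rule turned it into [p] in isolation, 'water' would also alternate; but it has [b] in both [revɔba] and [revɔb].
The underlying segment must be /p/; voiceless stops become voiced between vowels, yielding [b] there.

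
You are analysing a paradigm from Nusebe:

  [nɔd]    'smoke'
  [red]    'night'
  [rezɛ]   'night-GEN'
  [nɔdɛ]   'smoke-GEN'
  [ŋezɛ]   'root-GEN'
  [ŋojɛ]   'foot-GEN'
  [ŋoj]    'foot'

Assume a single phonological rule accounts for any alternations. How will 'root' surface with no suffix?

'night' shows [d] ~ [z] at the end of the stem ([red] vs [rezɛ]).
But 'smoke' keeps [d] in both environments ([nɔd], [nɔdɛ]), so there is no rule changing /d/ to [z] before the GEN suffix.
Therefore /z/ is basic and [d] is derived by word-final hardening (voiced fricatives become stops word-finally).
The one attested form of 'root', [ŋezɛ], shows underlying /ŋez/. Applying the same rule word-finally gives [ŋed].

[ŋed]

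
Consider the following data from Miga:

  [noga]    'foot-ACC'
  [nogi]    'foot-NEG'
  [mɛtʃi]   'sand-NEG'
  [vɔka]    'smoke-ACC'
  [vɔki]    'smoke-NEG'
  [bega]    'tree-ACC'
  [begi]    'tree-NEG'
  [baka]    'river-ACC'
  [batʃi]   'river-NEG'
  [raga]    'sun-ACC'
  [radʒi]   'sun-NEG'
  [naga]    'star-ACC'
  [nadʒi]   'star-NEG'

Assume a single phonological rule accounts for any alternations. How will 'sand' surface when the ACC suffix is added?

[mɛka]

In [baka] and [batʃi] the final segment of 'river' alternates: [k] ~ [tʃ].
But 'smoke' keeps [k] in both environments ([vɔka], [vɔki]), so there is no rule changing /k/ to [tʃ] before the NEG suffix.
The underlying segment must be /tʃ/; palato-alveolar /tʃ/ and /dʒ/ become [k] and [g] when no front vowel follows, yielding [k] there.
From [mɛtʃi] the stem 'sand' is /mɛtʃ/; when no front vowel follows this yields [mɛka].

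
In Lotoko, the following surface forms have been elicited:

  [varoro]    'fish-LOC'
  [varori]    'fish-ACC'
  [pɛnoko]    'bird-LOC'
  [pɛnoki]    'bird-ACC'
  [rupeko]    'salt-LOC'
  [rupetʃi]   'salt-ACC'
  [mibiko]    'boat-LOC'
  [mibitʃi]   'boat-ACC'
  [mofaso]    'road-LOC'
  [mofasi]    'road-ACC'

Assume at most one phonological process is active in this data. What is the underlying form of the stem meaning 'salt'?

/rupetʃ/

'salt' shows [k] ~ [tʃ] at the end of the stem ([rupeko] vs [rupetʃi]).
But 'bird' keeps [k] in both environments ([pɛnoko], [pɛnoki]), so there is no rule changing /k/ to [tʃ] before the ACC suffix.
So /tʃ/ is underlying, and a rule of depalatalization — palato-alveolar /tʃ/ becomes [k] when no front vowel follows — gives [k].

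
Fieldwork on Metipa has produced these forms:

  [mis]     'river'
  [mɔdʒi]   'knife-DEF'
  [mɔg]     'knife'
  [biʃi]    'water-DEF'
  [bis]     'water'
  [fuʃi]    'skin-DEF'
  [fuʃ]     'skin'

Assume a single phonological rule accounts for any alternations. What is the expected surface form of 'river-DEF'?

[miʃi]

The root 'water' surfaces as [biʃi] and [bis], with a stem-final [ʃ] ~ [s] alternation.
Compare 'skin', with invariant [ʃ] in [fuʃi] and [fuʃ]: an analysis with underlying /ʃ/ and a rule producing [s] in isolation would wrongly predict alternation here too.
Therefore /s/ is basic and [ʃ] is derived by palatalization before a front vowel (/g/ and /s/ become palato-alveolar [dʒ] and [ʃ] before a front vowel).
The one attested form of 'river', [mis], shows underlying /mis/. Applying the same rule before a front vowel gives [miʃi].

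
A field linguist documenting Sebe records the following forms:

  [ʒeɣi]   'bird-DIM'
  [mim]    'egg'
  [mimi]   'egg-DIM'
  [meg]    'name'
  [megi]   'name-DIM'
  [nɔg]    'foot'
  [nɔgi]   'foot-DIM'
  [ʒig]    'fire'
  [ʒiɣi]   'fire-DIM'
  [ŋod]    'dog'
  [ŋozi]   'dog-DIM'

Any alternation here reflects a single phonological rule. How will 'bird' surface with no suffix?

'fire' shows [g] ~ [ɣ] at the end of the stem ([ʒig] vs [ʒiɣi]).
If /g/ were underlying and a rule turned it into [ɣ] before the DIM suffix, 'foot' would also alternate; but it has [g] in both [nɔg] and [nɔgi].
So /ɣ/ is underlying, and a rule of word-final hardening — voiced fricatives become stops word-finally — gives [g].
From [ʒeɣi] the stem 'bird' is /ʒeɣ/; word-finally this yields [ʒeg].

[ʒeg]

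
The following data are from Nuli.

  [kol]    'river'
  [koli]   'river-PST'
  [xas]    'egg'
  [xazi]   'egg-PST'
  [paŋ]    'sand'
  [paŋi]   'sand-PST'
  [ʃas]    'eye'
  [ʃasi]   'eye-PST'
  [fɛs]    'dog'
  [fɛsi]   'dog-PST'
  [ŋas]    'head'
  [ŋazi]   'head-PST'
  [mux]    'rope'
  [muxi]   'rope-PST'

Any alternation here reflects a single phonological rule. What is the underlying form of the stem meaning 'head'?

/ŋaz/

The root 'head' surfaces as [ŋas] and [ŋazi], with a stem-final [s] ~ [z] alternation.
The stem 'dog' ([fɛs], [fɛsi]) shows [s] unchanged in both environments, so [s] cannot be basic with [z] derived before the PST suffix.
The alternation reflects word-final obstruent devoicing: voiced obstruents become voiceless word-finally. /z/ is underlying.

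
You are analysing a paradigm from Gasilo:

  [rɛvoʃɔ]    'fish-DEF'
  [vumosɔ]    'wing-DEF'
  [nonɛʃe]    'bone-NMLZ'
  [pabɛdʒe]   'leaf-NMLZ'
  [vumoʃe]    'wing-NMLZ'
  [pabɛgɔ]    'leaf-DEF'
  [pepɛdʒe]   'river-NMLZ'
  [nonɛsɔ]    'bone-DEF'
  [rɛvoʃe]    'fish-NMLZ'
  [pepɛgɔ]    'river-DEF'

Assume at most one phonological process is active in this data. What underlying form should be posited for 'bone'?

/nonɛs/

The root 'bone' surfaces as [nonɛʃe] and [nonɛsɔ], with a stem-final [ʃ] ~ [s] alternation.
If /ʃ/ were underlying and a rule turned it into [s] before the DEF suffix, 'fish' would also alternate; but it has [ʃ] in both [rɛvoʃe] and [rɛvoʃɔ].
The underlying segment must be /s/; /g/ and /s/ become palato-alveolar [dʒ] and [ʃ] before a front vowel, yielding [ʃ] there.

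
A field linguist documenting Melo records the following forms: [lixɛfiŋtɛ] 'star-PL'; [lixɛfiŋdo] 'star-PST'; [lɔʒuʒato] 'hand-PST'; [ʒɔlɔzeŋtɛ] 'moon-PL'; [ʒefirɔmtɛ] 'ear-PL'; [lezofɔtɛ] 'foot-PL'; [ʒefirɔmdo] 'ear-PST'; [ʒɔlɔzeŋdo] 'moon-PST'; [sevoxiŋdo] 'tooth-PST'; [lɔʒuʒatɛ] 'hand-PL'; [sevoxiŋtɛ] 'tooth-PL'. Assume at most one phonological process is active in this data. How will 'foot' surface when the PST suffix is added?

[lezofɔto]

The PST suffix surfaces as [-do] and [-to], depending on the final segment of the stem.
The PL suffix, which begins with [t], is invariant after every stem; so [t] is not altered by any rule here.
So the underlying form is /-do/, and voiced stops become voiceless after a vowel.
After 'foot', which ends in a vowel, the suffix surfaces as [-to], giving [lezofɔto].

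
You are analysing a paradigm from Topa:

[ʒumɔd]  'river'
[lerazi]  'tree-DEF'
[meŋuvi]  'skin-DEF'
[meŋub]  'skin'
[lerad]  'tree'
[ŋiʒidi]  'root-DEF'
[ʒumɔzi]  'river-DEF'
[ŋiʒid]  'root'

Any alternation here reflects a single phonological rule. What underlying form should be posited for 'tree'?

/leraz/

In [lerad] and [lerazi] the final segment of 'tree' alternates: [d] ~ [z].
If /d/ were underlying and a rule turned it into [z] before the DEF suffix, 'root' would also alternate; but it has [d] in both [ŋiʒid] and [ŋiʒidi].
Therefore /z/ is basic and [d] is derived by word-final hardening (voiced fricatives become stops word-finally).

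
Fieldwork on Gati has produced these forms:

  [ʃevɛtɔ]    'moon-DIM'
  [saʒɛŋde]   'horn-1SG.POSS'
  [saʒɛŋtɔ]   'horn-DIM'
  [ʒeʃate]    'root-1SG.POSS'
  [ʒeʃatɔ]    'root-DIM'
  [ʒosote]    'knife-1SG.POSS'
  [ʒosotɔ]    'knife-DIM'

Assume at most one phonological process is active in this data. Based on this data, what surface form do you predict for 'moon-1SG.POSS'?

[ʃevɛte]

The 1SG.POSS suffix surfaces as [-de] and [-te], depending on the final segment of the stem.
By contrast the DIM suffix keeps its initial [t] throughout — that segment must be underlying.
The 1SG.POSS suffix is therefore /-de/ underlyingly, with post-vocalic devoicing: voiced stops become voiceless after a vowel.
After 'moon', which ends in a vowel, the suffix surfaces as [-te], giving [ʃevɛte].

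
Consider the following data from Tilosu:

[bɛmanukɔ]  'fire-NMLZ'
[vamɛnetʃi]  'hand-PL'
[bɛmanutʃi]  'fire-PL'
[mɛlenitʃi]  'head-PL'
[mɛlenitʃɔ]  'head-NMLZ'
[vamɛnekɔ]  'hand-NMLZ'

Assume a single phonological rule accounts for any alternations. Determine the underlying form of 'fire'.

'fire' shows [k] ~ [tʃ] at the end of the stem ([bɛmanukɔ] vs [bɛmanutʃi]).
Compare 'head', with invariant [tʃ] in [mɛlenitʃɔ] and [mɛlenitʃi]: an analysis with underlying /tʃ/ and a rule producing [k] before the NMLZ suffix would wrongly predict alternation here too.
The underlying segment must be /k/; /k/ becomes palato-alveolar [tʃ] before a front vowel, yielding [tʃ] there.
Hence 'fire' is /bɛmanuk/ underlyingly.

/bɛmanuk/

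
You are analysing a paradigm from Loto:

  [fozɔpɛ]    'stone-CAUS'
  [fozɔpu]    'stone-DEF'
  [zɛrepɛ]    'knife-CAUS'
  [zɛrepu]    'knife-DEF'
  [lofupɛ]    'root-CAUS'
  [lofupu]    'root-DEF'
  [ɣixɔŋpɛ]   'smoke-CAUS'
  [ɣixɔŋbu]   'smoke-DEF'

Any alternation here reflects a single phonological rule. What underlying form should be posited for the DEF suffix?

The DEF suffix surfaces as [-bu] and [-pu], depending on the final segment of the stem.
By contrast the CAUS suffix keeps its initial [p] throughout — that segment must be underlying.
The DEF suffix is therefore /-bu/ underlyingly, with post-vocalic devoicing: voiced stops become voiceless after a vowel.

/-bu/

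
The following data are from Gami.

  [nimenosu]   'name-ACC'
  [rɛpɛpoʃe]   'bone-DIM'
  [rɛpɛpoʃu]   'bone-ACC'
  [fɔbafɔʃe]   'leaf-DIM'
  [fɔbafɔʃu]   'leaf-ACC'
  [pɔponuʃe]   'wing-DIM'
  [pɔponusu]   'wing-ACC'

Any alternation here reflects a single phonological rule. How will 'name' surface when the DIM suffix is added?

[nimenoʃe]

The root 'wing' surfaces as [pɔponuʃe] and [pɔponusu], with a stem-final [ʃ] ~ [s] alternation.
If /ʃ/ were underlying and a rule turned it into [s] before the ACC suffix, 'bone' would also alternate; but it has [ʃ] in both [rɛpɛpoʃe] and [rɛpɛpoʃu].
The underlying segment must be /s/; /s/ becomes palato-alveolar [ʃ] before a front vowel, yielding [ʃ] there.
The one attested form of 'name', [nimenosu], shows underlying /nimenos/. Applying the same rule before a front vowel gives [nimenoʃe].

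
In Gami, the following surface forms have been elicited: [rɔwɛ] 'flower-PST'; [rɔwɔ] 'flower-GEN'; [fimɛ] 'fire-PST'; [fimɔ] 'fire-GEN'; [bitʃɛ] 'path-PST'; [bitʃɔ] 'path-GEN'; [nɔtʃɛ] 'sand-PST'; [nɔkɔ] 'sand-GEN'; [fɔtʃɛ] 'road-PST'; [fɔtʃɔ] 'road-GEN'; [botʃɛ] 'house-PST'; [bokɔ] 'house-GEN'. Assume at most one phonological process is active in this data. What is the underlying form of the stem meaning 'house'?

/bok/

The root 'house' surfaces as [botʃɛ] and [bokɔ], with a stem-final [tʃ] ~ [k] alternation.
Compare 'road', with invariant [tʃ] in [fɔtʃɛ] and [fɔtʃɔ]: an analysis with underlying /tʃ/ and a rule producing [k] before the GEN suffix would wrongly predict alternation here too.
So /k/ is underlying, and a rule of palatalization before a front vowel — /k/ becomes palato-alveolar [tʃ] before a front vowel — gives [tʃ].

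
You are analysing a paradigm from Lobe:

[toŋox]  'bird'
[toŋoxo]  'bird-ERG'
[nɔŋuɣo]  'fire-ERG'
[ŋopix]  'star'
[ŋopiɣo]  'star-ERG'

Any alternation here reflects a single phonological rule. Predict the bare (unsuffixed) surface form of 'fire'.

[nɔŋux]

In [ŋopix] and [ŋopiɣo] the final segment of 'star' alternates: [x] ~ [ɣ].
But 'bird' keeps [x] in both environments ([toŋox], [toŋoxo]), so there is no rule changing /x/ to [ɣ] before the ERG suffix.
The underlying segment must be /ɣ/; voiced obstruents become voiceless word-finally, yielding [x] there.
The one attested form of 'fire', [nɔŋuɣo], shows underlying /nɔŋuɣ/. Applying the same rule word-finally gives [nɔŋux].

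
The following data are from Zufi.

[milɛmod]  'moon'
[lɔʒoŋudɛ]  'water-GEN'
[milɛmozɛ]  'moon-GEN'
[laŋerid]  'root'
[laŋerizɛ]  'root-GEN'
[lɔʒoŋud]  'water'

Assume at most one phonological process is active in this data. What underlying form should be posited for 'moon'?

/milɛmoz/

'moon' shows [z] ~ [d] at the end of the stem ([milɛmozɛ] vs [milɛmod]).
If /d/ were underlying and a rule turned it into [z] before the GEN suffix, 'water' would also alternate; but it has [d] in both [lɔʒoŋudɛ] and [lɔʒoŋud].
The underlying segment must be /z/; voiced fricatives become stops word-finally, yielding [d] there.
So 'moon' = /milɛmoz/.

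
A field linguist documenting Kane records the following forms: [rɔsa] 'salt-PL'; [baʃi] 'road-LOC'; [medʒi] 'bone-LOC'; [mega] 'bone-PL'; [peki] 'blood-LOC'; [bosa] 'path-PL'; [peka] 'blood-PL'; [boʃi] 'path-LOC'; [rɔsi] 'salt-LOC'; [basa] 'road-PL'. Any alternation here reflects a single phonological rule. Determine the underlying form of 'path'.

'path' shows [ʃ] ~ [s] at the end of the stem ([boʃi] vs [bosa]).
Compare 'salt', with invariant [s] in [rɔsi] and [rɔsa]: an analysis with underlying /s/ and a rule producing [ʃ] before the LOC suffix would wrongly predict alternation here too.
The underlying segment must be /ʃ/; palato-alveolar /dʒ/ and /ʃ/ become [g] and [s] when no front vowel follows, yielding [s] there.
So 'path' = /boʃ/.

/boʃ/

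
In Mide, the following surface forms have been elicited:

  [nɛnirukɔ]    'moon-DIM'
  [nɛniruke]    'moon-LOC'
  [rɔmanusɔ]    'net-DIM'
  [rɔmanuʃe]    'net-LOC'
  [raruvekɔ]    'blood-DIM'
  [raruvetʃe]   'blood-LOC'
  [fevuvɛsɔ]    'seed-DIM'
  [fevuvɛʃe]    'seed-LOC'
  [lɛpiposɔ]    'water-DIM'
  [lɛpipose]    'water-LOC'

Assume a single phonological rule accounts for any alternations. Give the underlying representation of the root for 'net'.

/rɔmanuʃ/

The root 'net' surfaces as [rɔmanusɔ] and [rɔmanuʃe], with a stem-final [s] ~ [ʃ] alternation.
Compare 'water', with invariant [s] in [lɛpiposɔ] and [lɛpipose]: an analysis with underlying /s/ and a rule producing [ʃ] before the LOC suffix would wrongly predict alternation here too.
Therefore /ʃ/ is basic and [s] is derived by depalatalization (palato-alveolar /tʃ/ and /ʃ/ become [k] and [s] when no front vowel follows).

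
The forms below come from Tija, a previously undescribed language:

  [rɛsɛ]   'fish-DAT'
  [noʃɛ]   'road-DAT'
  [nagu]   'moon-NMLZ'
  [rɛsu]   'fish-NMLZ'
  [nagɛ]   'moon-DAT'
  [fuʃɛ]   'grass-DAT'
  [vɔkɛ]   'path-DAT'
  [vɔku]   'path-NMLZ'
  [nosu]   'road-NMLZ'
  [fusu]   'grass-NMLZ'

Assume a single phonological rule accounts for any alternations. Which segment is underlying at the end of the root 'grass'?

/ʃ/

'grass' shows [s] ~ [ʃ] at the end of the stem ([fusu] vs [fuʃɛ]).
Compare 'fish', with invariant [s] in [rɛsu] and [rɛsɛ]: an analysis with underlying /s/ and a rule producing [ʃ] before the DAT suffix would wrongly predict alternation here too.
The underlying segment must be /ʃ/; palato-alveolar /ʃ/ becomes [s] when no front vowel follows, yielding [s] there.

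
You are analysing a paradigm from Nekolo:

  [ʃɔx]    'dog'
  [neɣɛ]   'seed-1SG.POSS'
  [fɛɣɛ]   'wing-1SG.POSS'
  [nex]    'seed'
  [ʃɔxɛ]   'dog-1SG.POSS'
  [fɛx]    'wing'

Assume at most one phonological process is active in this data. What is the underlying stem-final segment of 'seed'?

'seed' shows [x] ~ [ɣ] at the end of the stem ([nex] vs [neɣɛ]).
Compare 'dog', with invariant [x] in [ʃɔx] and [ʃɔxɛ]: an analysis with underlying /x/ and a rule producing [ɣ] before the 1SG.POSS suffix would wrongly predict alternation here too.
Therefore /ɣ/ is basic and [x] is derived by word-final obstruent devoicing (voiced obstruents become voiceless word-finally).

/ɣ/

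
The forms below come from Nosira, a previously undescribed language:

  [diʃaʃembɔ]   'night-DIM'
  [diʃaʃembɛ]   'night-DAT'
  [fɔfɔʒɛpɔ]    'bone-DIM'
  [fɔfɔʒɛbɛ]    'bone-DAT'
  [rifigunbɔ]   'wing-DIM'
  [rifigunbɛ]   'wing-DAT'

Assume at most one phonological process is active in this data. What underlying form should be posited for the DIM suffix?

The DIM suffix surfaces as [-bɔ] and [-pɔ], depending on the final segment of the stem.
The DAT suffix, which begins with [b], is invariant after every stem; so [b] is not altered by any rule here.
The DIM suffix is therefore /-pɔ/ underlyingly, with post-nasal voicing: voiceless stops become voiced after a nasal.

/-pɔ/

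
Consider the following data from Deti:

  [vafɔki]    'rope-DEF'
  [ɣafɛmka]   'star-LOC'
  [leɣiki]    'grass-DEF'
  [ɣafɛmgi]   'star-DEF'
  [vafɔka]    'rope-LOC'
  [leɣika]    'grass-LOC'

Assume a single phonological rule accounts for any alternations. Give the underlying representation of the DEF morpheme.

/-gi/

The DEF suffix surfaces as [-gi] and [-ki], depending on the final segment of the stem.
By contrast the LOC suffix keeps its initial [k] throughout — that segment must be underlying.
The DEF suffix is therefore /-gi/ underlyingly, with post-vocalic devoicing: voiced stops become voiceless after a vowel.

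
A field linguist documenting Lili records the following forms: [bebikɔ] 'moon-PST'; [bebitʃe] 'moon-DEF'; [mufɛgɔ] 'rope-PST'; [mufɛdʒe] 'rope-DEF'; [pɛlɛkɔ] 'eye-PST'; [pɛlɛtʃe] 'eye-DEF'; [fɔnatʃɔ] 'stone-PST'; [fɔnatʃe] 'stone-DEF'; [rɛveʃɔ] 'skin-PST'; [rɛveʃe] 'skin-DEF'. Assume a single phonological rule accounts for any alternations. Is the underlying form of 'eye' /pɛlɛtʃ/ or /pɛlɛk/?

/pɛlɛk/

'eye' shows [k] ~ [tʃ] at the end of the stem ([pɛlɛkɔ] vs [pɛlɛtʃe]).
If /tʃ/ were underlying and a rule turned it into [k] before the PST suffix, 'stone' would also alternate; but it has [tʃ] in both [fɔnatʃɔ] and [fɔnatʃe].
The alternation reflects palatalization before a front vowel: /k/ and /g/ become palato-alveolar [tʃ] and [dʒ] before a front vowel. /k/ is underlying.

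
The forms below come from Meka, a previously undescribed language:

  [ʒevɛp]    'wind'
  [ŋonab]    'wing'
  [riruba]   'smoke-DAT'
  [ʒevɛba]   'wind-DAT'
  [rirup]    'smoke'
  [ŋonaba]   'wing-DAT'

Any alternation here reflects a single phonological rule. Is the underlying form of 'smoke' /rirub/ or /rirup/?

/rirup/

'smoke' shows [b] ~ [p] at the end of the stem ([riruba] vs [rirup]).
If /b/ were underlying and a rule turned it into [p] in isolation, 'wing' would also alternate; but it has [b] in both [ŋonaba] and [ŋonab].
So /p/ is underlying, and a rule of intervocalic voicing — voiceless stops become voiced between vowels — gives [b].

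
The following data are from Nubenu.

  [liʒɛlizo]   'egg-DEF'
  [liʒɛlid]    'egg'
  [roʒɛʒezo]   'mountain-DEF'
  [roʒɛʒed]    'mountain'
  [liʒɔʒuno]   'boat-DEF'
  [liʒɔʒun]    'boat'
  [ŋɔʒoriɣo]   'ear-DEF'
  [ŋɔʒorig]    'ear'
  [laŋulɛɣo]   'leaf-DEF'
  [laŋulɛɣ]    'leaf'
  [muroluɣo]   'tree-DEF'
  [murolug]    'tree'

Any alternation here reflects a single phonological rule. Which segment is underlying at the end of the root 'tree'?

/g/

The stem for 'tree' ends in [ɣ] in [muroluɣo] but [g] in [murolug].
If /ɣ/ were underlying and a rule turned it into [g] in isolation, 'leaf' would also alternate; but it has [ɣ] in both [laŋulɛɣo] and [laŋulɛɣ].
So /g/ is underlying, and a rule of intervocalic spirantization — voiced stops become fricatives between vowels — gives [ɣ].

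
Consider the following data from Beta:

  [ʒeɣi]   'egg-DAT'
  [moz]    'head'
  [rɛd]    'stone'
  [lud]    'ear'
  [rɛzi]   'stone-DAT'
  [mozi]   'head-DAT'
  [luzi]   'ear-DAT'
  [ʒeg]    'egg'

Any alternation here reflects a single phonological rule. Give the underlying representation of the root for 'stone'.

The root 'stone' surfaces as [rɛzi] and [rɛd], with a stem-final [z] ~ [d] alternation.
But 'head' keeps [z] in both environments ([mozi], [moz]), so there is no rule changing /z/ to [d] in isolation.
Therefore /d/ is basic and [z] is derived by intervocalic spirantization (voiced stops become fricatives between vowels).

/rɛd/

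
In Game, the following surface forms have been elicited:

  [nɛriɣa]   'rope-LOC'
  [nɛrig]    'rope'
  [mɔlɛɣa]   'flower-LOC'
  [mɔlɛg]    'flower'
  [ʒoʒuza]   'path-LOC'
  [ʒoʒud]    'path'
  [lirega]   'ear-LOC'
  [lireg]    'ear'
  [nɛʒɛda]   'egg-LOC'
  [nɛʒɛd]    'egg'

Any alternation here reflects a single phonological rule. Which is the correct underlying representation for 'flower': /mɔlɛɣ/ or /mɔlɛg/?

/mɔlɛɣ/

The stem for 'flower' ends in [ɣ] in [mɔlɛɣa] but [g] in [mɔlɛg].
If /g/ were underlying and a rule turned it into [ɣ] before the LOC suffix, 'ear' would also alternate; but it has [g] in both [lirega] and [lireg].
The underlying segment must be /ɣ/; voiced fricatives become stops word-finally, yielding [g] there.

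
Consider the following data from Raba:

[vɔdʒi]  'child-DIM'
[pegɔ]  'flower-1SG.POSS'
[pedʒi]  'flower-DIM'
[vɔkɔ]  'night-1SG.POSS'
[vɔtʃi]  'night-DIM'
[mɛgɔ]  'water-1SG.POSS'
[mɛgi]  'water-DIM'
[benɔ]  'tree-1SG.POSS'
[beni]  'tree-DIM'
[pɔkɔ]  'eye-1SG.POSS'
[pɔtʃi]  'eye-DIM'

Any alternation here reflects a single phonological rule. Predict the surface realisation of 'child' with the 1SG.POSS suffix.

[vɔgɔ]

The root 'flower' surfaces as [pegɔ] and [pedʒi], with a stem-final [g] ~ [dʒ] alternation.
But 'water' keeps [g] in both environments ([mɛgɔ], [mɛgi]), so there is no rule changing /g/ to [dʒ] before the DIM suffix.
Therefore /dʒ/ is basic and [g] is derived by depalatalization (palato-alveolar /tʃ/ and /dʒ/ become [k] and [g] when no front vowel follows).
The one attested form of 'child', [vɔdʒi], shows underlying /vɔdʒ/. Applying the same rule when no front vowel follows gives [vɔgɔ].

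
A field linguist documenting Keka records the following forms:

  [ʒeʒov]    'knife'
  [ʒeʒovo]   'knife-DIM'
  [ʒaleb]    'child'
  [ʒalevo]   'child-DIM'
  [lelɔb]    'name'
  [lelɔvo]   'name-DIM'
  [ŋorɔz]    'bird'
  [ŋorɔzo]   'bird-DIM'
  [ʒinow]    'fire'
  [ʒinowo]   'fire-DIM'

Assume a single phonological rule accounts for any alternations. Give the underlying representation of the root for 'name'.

The root 'name' surfaces as [lelɔb] and [lelɔvo], with a stem-final [b] ~ [v] alternation.
Compare 'knife', with invariant [v] in [ʒeʒov] and [ʒeʒovo]: an analysis with underlying /v/ and a rule producing [b] in isolation would wrongly predict alternation here too.
The underlying segment must be /b/; voiced stops become fricatives between vowels, yielding [v] there.
So 'name' = /lelɔb/.

/lelɔb/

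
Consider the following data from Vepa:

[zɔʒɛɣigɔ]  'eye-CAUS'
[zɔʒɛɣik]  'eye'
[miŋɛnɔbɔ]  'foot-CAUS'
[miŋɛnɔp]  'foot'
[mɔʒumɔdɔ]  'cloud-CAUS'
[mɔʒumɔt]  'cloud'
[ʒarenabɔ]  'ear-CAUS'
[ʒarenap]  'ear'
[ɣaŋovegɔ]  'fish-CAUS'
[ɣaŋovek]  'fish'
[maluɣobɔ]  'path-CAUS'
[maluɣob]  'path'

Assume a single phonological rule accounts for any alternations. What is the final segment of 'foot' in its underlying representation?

In [miŋɛnɔbɔ] and [miŋɛnɔp] the final segment of 'foot' alternates: [b] ~ [p].
But 'path' keeps [b] in both environments ([maluɣobɔ], [maluɣob]), so there is no rule changing /b/ to [p] in isolation.
So /p/ is underlying, and a rule of intervocalic voicing — voiceless stops become voiced between vowels — gives [b].

/p/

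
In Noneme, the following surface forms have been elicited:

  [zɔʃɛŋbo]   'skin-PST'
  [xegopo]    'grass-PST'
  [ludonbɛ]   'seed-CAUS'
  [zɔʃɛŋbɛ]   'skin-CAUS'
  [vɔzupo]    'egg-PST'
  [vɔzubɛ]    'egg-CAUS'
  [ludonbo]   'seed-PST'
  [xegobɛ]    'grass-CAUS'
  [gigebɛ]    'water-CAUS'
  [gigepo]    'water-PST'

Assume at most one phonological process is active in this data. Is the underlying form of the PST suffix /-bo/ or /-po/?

The PST morpheme has two allomorphs, [-bo] and [-po].
The CAUS suffix, which begins with [b], is invariant after every stem; so [b] is not altered by any rule here.
So the underlying form is /-po/, and voiceless stops become voiced after a nasal.

/-po/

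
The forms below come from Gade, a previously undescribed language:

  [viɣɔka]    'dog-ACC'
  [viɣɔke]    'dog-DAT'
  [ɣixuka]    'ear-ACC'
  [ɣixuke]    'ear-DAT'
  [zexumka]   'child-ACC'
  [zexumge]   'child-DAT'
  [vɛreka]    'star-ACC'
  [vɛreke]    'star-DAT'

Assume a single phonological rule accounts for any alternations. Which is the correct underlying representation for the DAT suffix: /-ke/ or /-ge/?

The DAT morpheme has two allomorphs, [-ge] and [-ke].
The ACC suffix, which begins with [k], is invariant after every stem; so [k] is not altered by any rule here.
The DAT suffix is therefore /-ge/ underlyingly, with post-vocalic devoicing: voiced stops become voiceless after a vowel.

/-ge/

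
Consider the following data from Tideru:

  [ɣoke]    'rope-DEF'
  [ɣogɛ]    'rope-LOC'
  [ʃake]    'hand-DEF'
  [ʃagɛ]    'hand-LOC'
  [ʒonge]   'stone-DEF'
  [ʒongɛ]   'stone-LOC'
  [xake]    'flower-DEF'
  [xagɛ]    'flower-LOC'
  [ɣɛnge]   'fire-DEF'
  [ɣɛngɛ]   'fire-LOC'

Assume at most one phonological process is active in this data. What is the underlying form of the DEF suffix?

The DEF suffix surfaces as [-ge] and [-ke], depending on the final segment of the stem.
The LOC suffix, which begins with [g], is invariant after every stem; so [g] is not altered by any rule here.
So the underlying form is /-ke/, and voiceless stops become voiced after a nasal.

/-ke/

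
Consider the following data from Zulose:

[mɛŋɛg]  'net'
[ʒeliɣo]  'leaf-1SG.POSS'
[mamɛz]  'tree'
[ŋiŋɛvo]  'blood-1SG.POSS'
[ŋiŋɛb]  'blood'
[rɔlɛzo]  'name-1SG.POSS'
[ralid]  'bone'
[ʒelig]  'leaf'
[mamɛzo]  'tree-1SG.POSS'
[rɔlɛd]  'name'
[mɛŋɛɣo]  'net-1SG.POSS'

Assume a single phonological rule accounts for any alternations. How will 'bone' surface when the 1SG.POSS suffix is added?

[ralizo]

In [rɔlɛzo] and [rɔlɛd] the final segment of 'name' alternates: [z] ~ [d].
The stem 'tree' ([mamɛzo], [mamɛz]) shows [z] unchanged in both environments, so [z] cannot be basic with [d] derived in isolation.
The underlying segment must be /d/; voiced stops become fricatives between vowels, yielding [z] there.
From [ralid] the stem 'bone' is /ralid/; between vowels this yields [ralizo].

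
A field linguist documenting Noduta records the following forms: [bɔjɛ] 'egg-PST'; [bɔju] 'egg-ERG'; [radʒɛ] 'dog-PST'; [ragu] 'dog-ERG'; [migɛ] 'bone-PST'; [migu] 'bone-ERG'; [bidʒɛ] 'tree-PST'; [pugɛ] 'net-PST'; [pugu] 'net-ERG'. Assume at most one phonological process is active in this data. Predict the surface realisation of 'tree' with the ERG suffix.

In [radʒɛ] and [ragu] the final segment of 'dog' alternates: [dʒ] ~ [g].
But 'bone' keeps [g] in both environments ([migɛ], [migu]), so there is no rule changing /g/ to [dʒ] before the PST suffix.
So /dʒ/ is underlying, and a rule of depalatalization — palato-alveolar /dʒ/ becomes [g] when no front vowel follows — gives [g].
From [bidʒɛ] the stem 'tree' is /bidʒ/; when no front vowel follows this yields [bigu].

[bigu]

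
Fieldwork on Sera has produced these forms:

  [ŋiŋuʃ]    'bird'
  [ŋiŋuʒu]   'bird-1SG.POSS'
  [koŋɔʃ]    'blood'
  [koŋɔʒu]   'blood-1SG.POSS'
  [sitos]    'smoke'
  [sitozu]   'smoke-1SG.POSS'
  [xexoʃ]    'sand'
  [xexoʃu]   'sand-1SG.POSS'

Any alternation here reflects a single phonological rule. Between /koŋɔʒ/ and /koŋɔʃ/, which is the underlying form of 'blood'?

In [koŋɔʃ] and [koŋɔʒu] the final segment of 'blood' alternates: [ʃ] ~ [ʒ].
Compare 'sand', with invariant [ʃ] in [xexoʃ] and [xexoʃu]: an analysis with underlying /ʃ/ and a rule producing [ʒ] before the 1SG.POSS suffix would wrongly predict alternation here too.
So /ʒ/ is underlying, and a rule of word-final obstruent devoicing — voiced obstruents become voiceless word-finally — gives [ʃ].

/koŋɔʒ/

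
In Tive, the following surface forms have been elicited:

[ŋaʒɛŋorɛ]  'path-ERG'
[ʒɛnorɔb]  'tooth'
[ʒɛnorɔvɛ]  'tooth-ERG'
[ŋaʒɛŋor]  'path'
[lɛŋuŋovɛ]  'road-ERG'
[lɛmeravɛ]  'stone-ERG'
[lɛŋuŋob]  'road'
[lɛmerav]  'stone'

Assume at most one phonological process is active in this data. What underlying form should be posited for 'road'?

'road' shows [b] ~ [v] at the end of the stem ([lɛŋuŋob] vs [lɛŋuŋovɛ]).
If /v/ were underlying and a rule turned it into [b] in isolation, 'stone' would also alternate; but it has [v] in both [lɛmerav] and [lɛmeravɛ].
The underlying segment must be /b/; voiced stops become fricatives between vowels, yielding [v] there.

/lɛŋuŋob/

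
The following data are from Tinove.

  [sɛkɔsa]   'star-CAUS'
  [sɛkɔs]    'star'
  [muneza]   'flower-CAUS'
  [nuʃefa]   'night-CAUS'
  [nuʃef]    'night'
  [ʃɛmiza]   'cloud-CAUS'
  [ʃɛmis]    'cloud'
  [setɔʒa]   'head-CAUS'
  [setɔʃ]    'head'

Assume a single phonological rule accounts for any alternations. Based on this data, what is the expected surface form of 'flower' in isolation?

[munes]

The stem for 'cloud' ends in [z] in [ʃɛmiza] but [s] in [ʃɛmis].
But 'star' keeps [s] in both environments ([sɛkɔsa], [sɛkɔs]), so there is no rule changing /s/ to [z] before the CAUS suffix.
The underlying segment must be /z/; voiced obstruents become voiceless word-finally, yielding [s] there.
The one attested form of 'flower', [muneza], shows underlying /munez/. Applying the same rule word-finally gives [munes].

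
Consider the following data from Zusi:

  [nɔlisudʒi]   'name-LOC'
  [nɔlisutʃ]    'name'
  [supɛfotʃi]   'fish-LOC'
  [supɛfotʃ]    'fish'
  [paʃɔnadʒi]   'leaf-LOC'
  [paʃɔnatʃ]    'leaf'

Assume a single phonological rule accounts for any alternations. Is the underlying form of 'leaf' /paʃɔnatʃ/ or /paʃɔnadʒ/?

The stem for 'leaf' ends in [dʒ] in [paʃɔnadʒi] but [tʃ] in [paʃɔnatʃ].
Compare 'fish', with invariant [tʃ] in [supɛfotʃi] and [supɛfotʃ]: an analysis with underlying /tʃ/ and a rule producing [dʒ] before the LOC suffix would wrongly predict alternation here too.
Therefore /dʒ/ is basic and [tʃ] is derived by word-final obstruent devoicing (voiced obstruents become voiceless word-finally).

/paʃɔnadʒ/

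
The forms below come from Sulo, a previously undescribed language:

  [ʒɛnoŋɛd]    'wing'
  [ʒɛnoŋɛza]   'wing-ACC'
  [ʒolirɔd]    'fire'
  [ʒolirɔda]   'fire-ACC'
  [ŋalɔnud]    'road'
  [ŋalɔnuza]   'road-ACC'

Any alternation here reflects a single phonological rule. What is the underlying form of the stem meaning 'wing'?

/ʒɛnoŋɛz/

The root 'wing' surfaces as [ʒɛnoŋɛd] and [ʒɛnoŋɛza], with a stem-final [d] ~ [z] alternation.
Compare 'fire', with invariant [d] in [ʒolirɔd] and [ʒolirɔda]: an analysis with underlying /d/ and a rule producing [z] before the ACC suffix would wrongly predict alternation here too.
So /z/ is underlying, and a rule of word-final hardening — voiced fricatives become stops word-finally — gives [d].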